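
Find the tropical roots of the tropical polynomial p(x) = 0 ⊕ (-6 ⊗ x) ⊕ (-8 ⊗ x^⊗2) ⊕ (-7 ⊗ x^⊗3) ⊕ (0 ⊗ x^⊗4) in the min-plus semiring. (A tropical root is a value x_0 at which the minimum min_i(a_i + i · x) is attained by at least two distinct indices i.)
Roots: {-7, -1, 2, 6}

Each tropical root is a break point of the lower envelope of the lines y = a_i + i · x (there are 5 lines, with slopes 0, 1, ..., 4). Only the lines that attain the minimum somewhere contribute to roots; other lines are dominated. Here the surviving (envelope) indices are i = 4, i = 3, i = 2, i = 1, i = 0.
Intersections between consecutive envelope lines give the roots: for adjacent envelope indices i < j the intersection is x = (a_i − a_j) / (j − i). Reading off the sorted break points: {-7, -1, 2, 6}.
Verification: at each break x_0, at least two indices attain the minimum of min_i(a_i + i · x_0).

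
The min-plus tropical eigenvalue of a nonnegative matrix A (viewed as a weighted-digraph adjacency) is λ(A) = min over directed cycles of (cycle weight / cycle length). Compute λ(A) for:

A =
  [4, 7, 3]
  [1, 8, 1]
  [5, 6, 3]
λ(A) = 3

Enumerate directed cycles and compute their means (weight / length). Sample:
  cycle 0 → 0: weight = 4, length = 1, mean = 4/1 ≈ 4.000
  cycle 1 → 1: weight = 8, length = 1, mean = 8/1 ≈ 8.000
  cycle 2 → 2: weight = 3, length = 1, mean = 3/1 ≈ 3.000
  cycle 0 → 1 → 0: weight = 8, length = 2, mean = 8/2 ≈ 4.000
  cycle 0 → 2 → 0: weight = 8, length = 2, mean = 8/2 ≈ 4.000
  cycle 1 → 0 → 1: weight = 8, length = 2, mean = 8/2 ≈ 4.000
Minimum mean = 3.000, attained e.g. along the cycle 2 → 2 with weight 3 and length 1. So λ(A) = 3/1 = 3.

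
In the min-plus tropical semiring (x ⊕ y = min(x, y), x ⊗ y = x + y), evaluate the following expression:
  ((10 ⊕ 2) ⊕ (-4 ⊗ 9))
((10 ⊕ 2) ⊕ (-4 ⊗ 9)) = 2

Expand innermost to outermost. Recall ⊕ takes the minimum of its arguments and ⊗ takes their sum. Working out the expression ((10 ⊕ 2) ⊕ (-4 ⊗ 9)) gives 2.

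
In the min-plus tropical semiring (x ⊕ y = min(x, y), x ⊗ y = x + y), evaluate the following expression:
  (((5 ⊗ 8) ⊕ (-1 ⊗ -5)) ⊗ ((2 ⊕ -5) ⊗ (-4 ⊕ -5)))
(((5 ⊗ 8) ⊕ (-1 ⊗ -5)) ⊗ ((2 ⊕ -5) ⊗ (-4 ⊕ -5))) = -16

Expand innermost to outermost. Recall ⊕ takes the minimum of its arguments and ⊗ takes their sum. Working out the expression (((5 ⊗ 8) ⊕ (-1 ⊗ -5)) ⊗ ((2 ⊕ -5) ⊗ (-4 ⊕ -5))) gives -16.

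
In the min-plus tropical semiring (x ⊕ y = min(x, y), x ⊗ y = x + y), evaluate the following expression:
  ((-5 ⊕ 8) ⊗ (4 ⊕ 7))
((-5 ⊕ 8) ⊗ (4 ⊕ 7)) = -1

Expand innermost to outermost. Recall ⊕ takes the minimum of its arguments and ⊗ takes their sum. Working out the expression ((-5 ⊕ 8) ⊗ (4 ⊕ 7)) gives -1.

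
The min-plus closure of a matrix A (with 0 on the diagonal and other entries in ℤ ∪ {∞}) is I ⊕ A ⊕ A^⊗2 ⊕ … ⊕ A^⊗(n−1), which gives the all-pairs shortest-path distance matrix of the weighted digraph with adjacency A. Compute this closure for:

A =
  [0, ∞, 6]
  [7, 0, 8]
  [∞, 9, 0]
Closure =
  [0, 15, 6]
  [7, 0, 8]
  [16, 9, 0]

This is the Floyd-Warshall all-pairs shortest-path computation. For each intermediate vertex k = 0, 1, …, 2, update dist[i][j] ← min(dist[i][j], dist[i][k] + dist[k][j]). The final matrix gives, for each (i, j), the minimum total weight of any directed path from i to j (possibly empty when i = j).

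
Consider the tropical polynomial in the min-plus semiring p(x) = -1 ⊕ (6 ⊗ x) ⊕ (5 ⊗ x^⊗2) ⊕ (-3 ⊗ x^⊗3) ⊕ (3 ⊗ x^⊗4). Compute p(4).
p(4) = -1

A tropical monomial a ⊗ x^⊗i evaluates to a + i · x. Evaluating each term at x = 4:
  Term 0 contributes -1 + 0 · 4 = -1
  Term 1 contributes 6 + 1 · 4 = 10
  Term 2 contributes 5 + 2 · 4 = 13
  Term 3 contributes -3 + 3 · 4 = 9
  Term 4 contributes 3 + 4 · 4 = 19
p(4) = ⊕ of these = min[-1, 10, 13, 9, 19] = -1.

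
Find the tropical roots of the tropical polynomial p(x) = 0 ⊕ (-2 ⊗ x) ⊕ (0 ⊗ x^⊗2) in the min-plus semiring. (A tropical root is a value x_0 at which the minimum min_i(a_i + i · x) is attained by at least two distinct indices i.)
Roots: {-2, 2}

Each tropical root is a break point of the lower envelope of the lines y = a_i + i · x (there are 3 lines, with slopes 0, 1, ..., 2). Only the lines that attain the minimum somewhere contribute to roots; other lines are dominated. Here the surviving (envelope) indices are i = 2, i = 1, i = 0.
Intersections between consecutive envelope lines give the roots: for adjacent envelope indices i < j the intersection is x = (a_i − a_j) / (j − i). Reading off the sorted break points: {-2, 2}.
Verification: at each break x_0, at least two indices attain the minimum of min_i(a_i + i · x_0).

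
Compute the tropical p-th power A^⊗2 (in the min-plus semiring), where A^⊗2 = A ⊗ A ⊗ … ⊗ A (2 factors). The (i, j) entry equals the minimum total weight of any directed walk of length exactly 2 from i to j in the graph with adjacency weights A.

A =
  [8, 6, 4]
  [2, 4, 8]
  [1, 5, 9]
A^⊗2 =
  [5, 9, 12]
  [6, 8, 6]
  [7, 7, 5]

Each entry (A^⊗2)_ij equals the minimum over all length-2 walks i = v_0 → v_1 → … → v_2 = j of Σ_t A[v_t][v_{t+1}]. For example, for (i, j) = (0, 2) we minimise over 3 possible intermediate vertex sequences; the minimum is 12, attained along the walk 0 → 0 → 2.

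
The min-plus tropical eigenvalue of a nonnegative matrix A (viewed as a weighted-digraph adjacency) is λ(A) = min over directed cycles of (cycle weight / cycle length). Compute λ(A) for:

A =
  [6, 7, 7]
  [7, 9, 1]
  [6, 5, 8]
λ(A) = 3

Enumerate directed cycles and compute their means (weight / length). Sample:
  cycle 0 → 0: weight = 6, length = 1, mean = 6/1 ≈ 6.000
  cycle 1 → 1: weight = 9, length = 1, mean = 9/1 ≈ 9.000
  cycle 2 → 2: weight = 8, length = 1, mean = 8/1 ≈ 8.000
  cycle 0 → 1 → 0: weight = 14, length = 2, mean = 14/2 ≈ 7.000
  cycle 0 → 2 → 0: weight = 13, length = 2, mean = 13/2 ≈ 6.500
  cycle 1 → 0 → 1: weight = 14, length = 2, mean = 14/2 ≈ 7.000
Minimum mean = 3.000, attained e.g. along the cycle 1 → 2 → 1 with weight 6 and length 2. So λ(A) = 6/2 = 3.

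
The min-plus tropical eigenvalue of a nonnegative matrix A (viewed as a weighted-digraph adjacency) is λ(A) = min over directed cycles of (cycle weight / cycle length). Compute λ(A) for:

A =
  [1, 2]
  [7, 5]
λ(A) = 1

Enumerate directed cycles and compute their means (weight / length). Sample:
  cycle 0 → 0: weight = 1, length = 1, mean = 1/1 ≈ 1.000
  cycle 1 → 1: weight = 5, length = 1, mean = 5/1 ≈ 5.000
  cycle 0 → 1 → 0: weight = 9, length = 2, mean = 9/2 ≈ 4.500
  cycle 1 → 0 → 1: weight = 9, length = 2, mean = 9/2 ≈ 4.500
Minimum mean = 1.000, attained e.g. along the cycle 0 → 0 with weight 1 and length 1. So λ(A) = 1/1 = 1.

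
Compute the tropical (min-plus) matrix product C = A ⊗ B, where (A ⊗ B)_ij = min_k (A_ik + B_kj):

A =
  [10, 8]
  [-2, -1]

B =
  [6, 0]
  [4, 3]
A ⊗ B =
  [12, 10]
  [3, -2]

Apply the min-plus product entry-by-entry:
  C[0][0] = min over k of (A[0][0] + B[0][0] = 10 + 6 = 16, A[0][1] + B[1][0] = 8 + 4 = 12) = 12 (attained at k = 1)
  C[0][1] = min over k of (A[0][0] + B[0][1] = 10 + 0 = 10, A[0][1] + B[1][1] = 8 + 3 = 11) = 10 (attained at k = 0)
  C[1][0] = min over k of (A[1][0] + B[0][0] = -2 + 6 = 4, A[1][1] + B[1][0] = -1 + 4 = 3) = 3 (attained at k = 1)
  C[1][1] = min over k of (A[1][0] + B[0][1] = -2 + 0 = -2, A[1][1] + B[1][1] = -1 + 3 = 2) = -2 (attained at k = 0)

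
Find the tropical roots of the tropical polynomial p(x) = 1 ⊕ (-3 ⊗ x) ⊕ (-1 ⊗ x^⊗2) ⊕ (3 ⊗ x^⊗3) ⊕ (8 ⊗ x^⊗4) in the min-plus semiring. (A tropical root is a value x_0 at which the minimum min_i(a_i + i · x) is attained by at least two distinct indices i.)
Roots: {-5, -4, -2, 4}

Each tropical root is a break point of the lower envelope of the lines y = a_i + i · x (there are 5 lines, with slopes 0, 1, ..., 4). Only the lines that attain the minimum somewhere contribute to roots; other lines are dominated. Here the surviving (envelope) indices are i = 4, i = 3, i = 2, i = 1, i = 0.
Intersections between consecutive envelope lines give the roots: for adjacent envelope indices i < j the intersection is x = (a_i − a_j) / (j − i). Reading off the sorted break points: {-5, -4, -2, 4}.
Verification: at each break x_0, at least two indices attain the minimum of min_i(a_i + i · x_0).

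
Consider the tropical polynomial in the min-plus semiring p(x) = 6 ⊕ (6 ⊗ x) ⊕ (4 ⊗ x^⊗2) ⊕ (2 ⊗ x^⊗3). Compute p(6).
p(6) = 6

A tropical monomial a ⊗ x^⊗i evaluates to a + i · x. Evaluating each term at x = 6:
  Term 0 contributes 6 + 0 · 6 = 6
  Term 1 contributes 6 + 1 · 6 = 12
  Term 2 contributes 4 + 2 · 6 = 16
  Term 3 contributes 2 + 3 · 6 = 20
p(6) = ⊕ of these = min[6, 12, 16, 20] = 6.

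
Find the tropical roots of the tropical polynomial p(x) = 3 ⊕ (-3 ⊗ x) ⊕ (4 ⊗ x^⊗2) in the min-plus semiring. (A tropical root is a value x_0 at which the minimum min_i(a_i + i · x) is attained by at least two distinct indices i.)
Roots: {-7, 6}

Each tropical root is a break point of the lower envelope of the lines y = a_i + i · x (there are 3 lines, with slopes 0, 1, ..., 2). Only the lines that attain the minimum somewhere contribute to roots; other lines are dominated. Here the surviving (envelope) indices are i = 2, i = 1, i = 0.
Intersections between consecutive envelope lines give the roots: for adjacent envelope indices i < j the intersection is x = (a_i − a_j) / (j − i). Reading off the sorted break points: {-7, 6}.
Verification: at each break x_0, at least two indices attain the minimum of min_i(a_i + i · x_0).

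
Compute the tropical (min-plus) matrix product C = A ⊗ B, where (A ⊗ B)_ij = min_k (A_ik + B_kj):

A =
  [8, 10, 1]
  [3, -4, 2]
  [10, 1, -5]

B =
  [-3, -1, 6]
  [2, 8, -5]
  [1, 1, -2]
A ⊗ B =
  [2, 2, -1]
  [-2, 2, -9]
  [-4, -4, -7]

Apply the min-plus product entry-by-entry:
  C[0][0] = min over k of (A[0][0] + B[0][0] = 8 + -3 = 5, A[0][1] + B[1][0] = 10 + 2 = 12, A[0][2] + B[2][0] = 1 + 1 = 2) = 2 (attained at k = 2)
  C[0][1] = min over k of (A[0][0] + B[0][1] = 8 + -1 = 7, A[0][1] + B[1][1] = 10 + 8 = 18, A[0][2] + B[2][1] = 1 + 1 = 2) = 2 (attained at k = 2)
  C[0][2] = min over k of (A[0][0] + B[0][2] = 8 + 6 = 14, A[0][1] + B[1][2] = 10 + -5 = 5, A[0][2] + B[2][2] = 1 + -2 = -1) = -1 (attained at k = 2)
  C[1][0] = min over k of (A[1][0] + B[0][0] = 3 + -3 = 0, A[1][1] + B[1][0] = -4 + 2 = -2, A[1][2] + B[2][0] = 2 + 1 = 3) = -2 (attained at k = 1)
  C[1][1] = min over k of (A[1][0] + B[0][1] = 3 + -1 = 2, A[1][1] + B[1][1] = -4 + 8 = 4, A[1][2] + B[2][1] = 2 + 1 = 3) = 2 (attained at k = 0)
  C[1][2] = min over k of (A[1][0] + B[0][2] = 3 + 6 = 9, A[1][1] + B[1][2] = -4 + -5 = -9, A[1][2] + B[2][2] = 2 + -2 = 0) = -9 (attained at k = 1)
  C[2][0] = min over k of (A[2][0] + B[0][0] = 10 + -3 = 7, A[2][1] + B[1][0] = 1 + 2 = 3, A[2][2] + B[2][0] = -5 + 1 = -4) = -4 (attained at k = 2)
  C[2][1] = min over k of (A[2][0] + B[0][1] = 10 + -1 = 9, A[2][1] + B[1][1] = 1 + 8 = 9, A[2][2] + B[2][1] = -5 + 1 = -4) = -4 (attained at k = 2)
  C[2][2] = min over k of (A[2][0] + B[0][2] = 10 + 6 = 16, A[2][1] + B[1][2] = 1 + -5 = -4, A[2][2] + B[2][2] = -5 + -2 = -7) = -7 (attained at k = 2)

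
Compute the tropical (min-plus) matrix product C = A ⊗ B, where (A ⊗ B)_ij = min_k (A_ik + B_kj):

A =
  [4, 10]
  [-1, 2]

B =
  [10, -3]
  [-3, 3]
A ⊗ B =
  [7, 1]
  [-1, -4]

Apply the min-plus product entry-by-entry:
  C[0][0] = min over k of (A[0][0] + B[0][0] = 4 + 10 = 14, A[0][1] + B[1][0] = 10 + -3 = 7) = 7 (attained at k = 1)
  C[0][1] = min over k of (A[0][0] + B[0][1] = 4 + -3 = 1, A[0][1] + B[1][1] = 10 + 3 = 13) = 1 (attained at k = 0)
  C[1][0] = min over k of (A[1][0] + B[0][0] = -1 + 10 = 9, A[1][1] + B[1][0] = 2 + -3 = -1) = -1 (attained at k = 1)
  C[1][1] = min over k of (A[1][0] + B[0][1] = -1 + -3 = -4, A[1][1] + B[1][1] = 2 + 3 = 5) = -4 (attained at k = 0)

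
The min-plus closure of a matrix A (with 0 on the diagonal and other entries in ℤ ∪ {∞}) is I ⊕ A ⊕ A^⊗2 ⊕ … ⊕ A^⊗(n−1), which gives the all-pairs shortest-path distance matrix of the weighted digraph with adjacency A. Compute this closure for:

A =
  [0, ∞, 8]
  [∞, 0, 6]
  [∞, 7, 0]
Closure =
  [0, 15, 8]
  [∞, 0, 6]
  [∞, 7, 0]

This is the Floyd-Warshall all-pairs shortest-path computation. For each intermediate vertex k = 0, 1, …, 2, update dist[i][j] ← min(dist[i][j], dist[i][k] + dist[k][j]). The final matrix gives, for each (i, j), the minimum total weight of any directed path from i to j (possibly empty when i = j).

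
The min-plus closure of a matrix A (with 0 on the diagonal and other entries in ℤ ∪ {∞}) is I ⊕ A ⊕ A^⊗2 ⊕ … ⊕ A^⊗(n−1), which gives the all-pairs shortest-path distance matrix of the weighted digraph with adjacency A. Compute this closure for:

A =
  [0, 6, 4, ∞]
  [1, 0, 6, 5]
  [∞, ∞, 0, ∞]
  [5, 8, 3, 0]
Closure =
  [0, 6, 4, 11]
  [1, 0, 5, 5]
  [∞, ∞, 0, ∞]
  [5, 8, 3, 0]

This is the Floyd-Warshall all-pairs shortest-path computation. For each intermediate vertex k = 0, 1, …, 3, update dist[i][j] ← min(dist[i][j], dist[i][k] + dist[k][j]). The final matrix gives, for each (i, j), the minimum total weight of any directed path from i to j (possibly empty when i = j).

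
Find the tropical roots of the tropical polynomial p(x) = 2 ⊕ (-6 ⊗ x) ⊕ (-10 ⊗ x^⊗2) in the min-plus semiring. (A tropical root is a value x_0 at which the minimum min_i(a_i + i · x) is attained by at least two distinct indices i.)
Roots: {4, 8}

Each tropical root is a break point of the lower envelope of the lines y = a_i + i · x (there are 3 lines, with slopes 0, 1, ..., 2). Only the lines that attain the minimum somewhere contribute to roots; other lines are dominated. Here the surviving (envelope) indices are i = 2, i = 1, i = 0.
Intersections between consecutive envelope lines give the roots: for adjacent envelope indices i < j the intersection is x = (a_i − a_j) / (j − i). Reading off the sorted break points: {4, 8}.
Verification: at each break x_0, at least two indices attain the minimum of min_i(a_i + i · x_0).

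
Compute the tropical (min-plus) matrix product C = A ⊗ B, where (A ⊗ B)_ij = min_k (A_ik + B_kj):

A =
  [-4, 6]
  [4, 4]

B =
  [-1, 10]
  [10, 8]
A ⊗ B =
  [-5, 6]
  [3, 12]

Apply the min-plus product entry-by-entry:
  C[0][0] = min over k of (A[0][0] + B[0][0] = -4 + -1 = -5, A[0][1] + B[1][0] = 6 + 10 = 16) = -5 (attained at k = 0)
  C[0][1] = min over k of (A[0][0] + B[0][1] = -4 + 10 = 6, A[0][1] + B[1][1] = 6 + 8 = 14) = 6 (attained at k = 0)
  C[1][0] = min over k of (A[1][0] + B[0][0] = 4 + -1 = 3, A[1][1] + B[1][0] = 4 + 10 = 14) = 3 (attained at k = 0)
  C[1][1] = min over k of (A[1][0] + B[0][1] = 4 + 10 = 14, A[1][1] + B[1][1] = 4 + 8 = 12) = 12 (attained at k = 1)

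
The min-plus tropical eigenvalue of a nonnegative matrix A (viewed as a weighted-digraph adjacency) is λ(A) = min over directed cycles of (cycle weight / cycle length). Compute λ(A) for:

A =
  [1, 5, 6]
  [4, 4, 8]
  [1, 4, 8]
λ(A) = 1

Enumerate directed cycles and compute their means (weight / length). Sample:
  cycle 0 → 0: weight = 1, length = 1, mean = 1/1 ≈ 1.000
  cycle 1 → 1: weight = 4, length = 1, mean = 4/1 ≈ 4.000
  cycle 2 → 2: weight = 8, length = 1, mean = 8/1 ≈ 8.000
  cycle 0 → 1 → 0: weight = 9, length = 2, mean = 9/2 ≈ 4.500
  cycle 0 → 2 → 0: weight = 7, length = 2, mean = 7/2 ≈ 3.500
  cycle 1 → 0 → 1: weight = 9, length = 2, mean = 9/2 ≈ 4.500
Minimum mean = 1.000, attained e.g. along the cycle 0 → 0 with weight 1 and length 1. So λ(A) = 1/1 = 1.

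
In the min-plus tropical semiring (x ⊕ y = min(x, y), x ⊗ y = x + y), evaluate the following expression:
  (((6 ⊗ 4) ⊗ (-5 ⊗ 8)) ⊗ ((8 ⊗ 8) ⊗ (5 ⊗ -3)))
(((6 ⊗ 4) ⊗ (-5 ⊗ 8)) ⊗ ((8 ⊗ 8) ⊗ (5 ⊗ -3))) = 31

Expand innermost to outermost. Recall ⊕ takes the minimum of its arguments and ⊗ takes their sum. Working out the expression (((6 ⊗ 4) ⊗ (-5 ⊗ 8)) ⊗ ((8 ⊗ 8) ⊗ (5 ⊗ -3))) gives 31.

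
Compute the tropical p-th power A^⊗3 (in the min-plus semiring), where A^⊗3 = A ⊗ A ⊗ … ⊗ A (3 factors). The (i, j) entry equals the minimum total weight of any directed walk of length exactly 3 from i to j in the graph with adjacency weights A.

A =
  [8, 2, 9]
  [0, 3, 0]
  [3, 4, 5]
A^⊗3 =
  [5, 4, 5]
  [2, 5, 2]
  [5, 6, 5]

Each entry (A^⊗3)_ij equals the minimum over all length-3 walks i = v_0 → v_1 → … → v_3 = j of Σ_t A[v_t][v_{t+1}]. For example, for (i, j) = (0, 2) we minimise over 9 possible intermediate vertex sequences; the minimum is 5, attained along the walk 0 → 1 → 1 → 2.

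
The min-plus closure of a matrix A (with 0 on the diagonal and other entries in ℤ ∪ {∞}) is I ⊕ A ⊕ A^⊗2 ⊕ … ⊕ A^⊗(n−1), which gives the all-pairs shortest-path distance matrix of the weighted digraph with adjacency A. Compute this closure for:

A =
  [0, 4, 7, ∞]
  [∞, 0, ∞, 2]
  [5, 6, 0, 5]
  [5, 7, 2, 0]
Closure =
  [0, 4, 7, 6]
  [7, 0, 4, 2]
  [5, 6, 0, 5]
  [5, 7, 2, 0]

This is the Floyd-Warshall all-pairs shortest-path computation. For each intermediate vertex k = 0, 1, …, 3, update dist[i][j] ← min(dist[i][j], dist[i][k] + dist[k][j]). The final matrix gives, for each (i, j), the minimum total weight of any directed path from i to j (possibly empty when i = j).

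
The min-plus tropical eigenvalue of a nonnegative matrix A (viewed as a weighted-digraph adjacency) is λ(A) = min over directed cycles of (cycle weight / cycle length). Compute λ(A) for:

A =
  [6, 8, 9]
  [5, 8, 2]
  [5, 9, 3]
λ(A) = 3

Enumerate directed cycles and compute their means (weight / length). Sample:
  cycle 0 → 0: weight = 6, length = 1, mean = 6/1 ≈ 6.000
  cycle 1 → 1: weight = 8, length = 1, mean = 8/1 ≈ 8.000
  cycle 2 → 2: weight = 3, length = 1, mean = 3/1 ≈ 3.000
  cycle 0 → 1 → 0: weight = 13, length = 2, mean = 13/2 ≈ 6.500
  cycle 0 → 2 → 0: weight = 14, length = 2, mean = 14/2 ≈ 7.000
  cycle 1 → 0 → 1: weight = 13, length = 2, mean = 13/2 ≈ 6.500
Minimum mean = 3.000, attained e.g. along the cycle 2 → 2 with weight 3 and length 1. So λ(A) = 3/1 = 3.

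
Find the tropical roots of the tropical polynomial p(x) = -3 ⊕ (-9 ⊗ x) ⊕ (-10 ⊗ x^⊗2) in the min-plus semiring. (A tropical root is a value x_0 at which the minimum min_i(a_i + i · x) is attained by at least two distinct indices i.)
Roots: {1, 6}

Each tropical root is a break point of the lower envelope of the lines y = a_i + i · x (there are 3 lines, with slopes 0, 1, ..., 2). Only the lines that attain the minimum somewhere contribute to roots; other lines are dominated. Here the surviving (envelope) indices are i = 2, i = 1, i = 0.
Intersections between consecutive envelope lines give the roots: for adjacent envelope indices i < j the intersection is x = (a_i − a_j) / (j − i). Reading off the sorted break points: {1, 6}.
Verification: at each break x_0, at least two indices attain the minimum of min_i(a_i + i · x_0).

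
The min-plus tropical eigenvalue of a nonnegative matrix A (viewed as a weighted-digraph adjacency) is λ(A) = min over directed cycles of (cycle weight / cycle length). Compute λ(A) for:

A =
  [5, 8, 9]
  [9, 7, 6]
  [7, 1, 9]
λ(A) = 7/2

Enumerate directed cycles and compute their means (weight / length). Sample:
  cycle 0 → 0: weight = 5, length = 1, mean = 5/1 ≈ 5.000
  cycle 1 → 1: weight = 7, length = 1, mean = 7/1 ≈ 7.000
  cycle 2 → 2: weight = 9, length = 1, mean = 9/1 ≈ 9.000
  cycle 0 → 1 → 0: weight = 17, length = 2, mean = 17/2 ≈ 8.500
  cycle 0 → 2 → 0: weight = 16, length = 2, mean = 16/2 ≈ 8.000
  cycle 1 → 0 → 1: weight = 17, length = 2, mean = 17/2 ≈ 8.500
Minimum mean = 3.500, attained e.g. along the cycle 1 → 2 → 1 with weight 7 and length 2. So λ(A) = 7/2 = 7/2.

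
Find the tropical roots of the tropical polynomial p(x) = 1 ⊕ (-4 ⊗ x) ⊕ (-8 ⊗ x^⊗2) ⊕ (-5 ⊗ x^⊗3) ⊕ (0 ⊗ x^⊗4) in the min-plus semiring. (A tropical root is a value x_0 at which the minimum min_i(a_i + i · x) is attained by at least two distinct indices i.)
Roots: {-5, -3, 4, 5}

Each tropical root is a break point of the lower envelope of the lines y = a_i + i · x (there are 5 lines, with slopes 0, 1, ..., 4). Only the lines that attain the minimum somewhere contribute to roots; other lines are dominated. Here the surviving (envelope) indices are i = 4, i = 3, i = 2, i = 1, i = 0.
Intersections between consecutive envelope lines give the roots: for adjacent envelope indices i < j the intersection is x = (a_i − a_j) / (j − i). Reading off the sorted break points: {-5, -3, 4, 5}.
Verification: at each break x_0, at least two indices attain the minimum of min_i(a_i + i · x_0).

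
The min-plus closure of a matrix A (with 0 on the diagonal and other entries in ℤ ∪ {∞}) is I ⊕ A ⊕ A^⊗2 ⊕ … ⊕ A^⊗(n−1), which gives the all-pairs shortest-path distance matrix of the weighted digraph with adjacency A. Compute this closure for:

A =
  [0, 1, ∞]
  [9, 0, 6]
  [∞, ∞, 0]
Closure =
  [0, 1, 7]
  [9, 0, 6]
  [∞, ∞, 0]

This is the Floyd-Warshall all-pairs shortest-path computation. For each intermediate vertex k = 0, 1, …, 2, update dist[i][j] ← min(dist[i][j], dist[i][k] + dist[k][j]). The final matrix gives, for each (i, j), the minimum total weight of any directed path from i to j (possibly empty when i = j).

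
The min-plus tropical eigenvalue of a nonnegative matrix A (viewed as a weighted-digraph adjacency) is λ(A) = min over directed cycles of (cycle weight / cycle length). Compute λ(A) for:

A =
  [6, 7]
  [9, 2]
λ(A) = 2

Enumerate directed cycles and compute their means (weight / length). Sample:
  cycle 0 → 0: weight = 6, length = 1, mean = 6/1 ≈ 6.000
  cycle 1 → 1: weight = 2, length = 1, mean = 2/1 ≈ 2.000
  cycle 0 → 1 → 0: weight = 16, length = 2, mean = 16/2 ≈ 8.000
  cycle 1 → 0 → 1: weight = 16, length = 2, mean = 16/2 ≈ 8.000
Minimum mean = 2.000, attained e.g. along the cycle 1 → 1 with weight 2 and length 1. So λ(A) = 2/1 = 2.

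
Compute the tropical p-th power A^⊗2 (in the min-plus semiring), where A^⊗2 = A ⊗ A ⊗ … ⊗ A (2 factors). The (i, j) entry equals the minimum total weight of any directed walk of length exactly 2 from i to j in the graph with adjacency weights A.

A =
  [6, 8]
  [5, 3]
A^⊗2 =
  [12, 11]
  [8, 6]

Each entry (A^⊗2)_ij equals the minimum over all length-2 walks i = v_0 → v_1 → … → v_2 = j of Σ_t A[v_t][v_{t+1}]. For example, for (i, j) = (0, 1) we minimise over 2 possible intermediate vertex sequences; the minimum is 11, attained along the walk 0 → 1 → 1.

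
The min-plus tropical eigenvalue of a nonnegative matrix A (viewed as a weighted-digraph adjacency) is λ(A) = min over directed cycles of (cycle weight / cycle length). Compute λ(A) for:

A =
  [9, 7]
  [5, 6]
λ(A) = 6

Enumerate directed cycles and compute their means (weight / length). Sample:
  cycle 0 → 0: weight = 9, length = 1, mean = 9/1 ≈ 9.000
  cycle 1 → 1: weight = 6, length = 1, mean = 6/1 ≈ 6.000
  cycle 0 → 1 → 0: weight = 12, length = 2, mean = 12/2 ≈ 6.000
  cycle 1 → 0 → 1: weight = 12, length = 2, mean = 12/2 ≈ 6.000
Minimum mean = 6.000, attained e.g. along the cycle 1 → 1 with weight 6 and length 1. So λ(A) = 6/1 = 6.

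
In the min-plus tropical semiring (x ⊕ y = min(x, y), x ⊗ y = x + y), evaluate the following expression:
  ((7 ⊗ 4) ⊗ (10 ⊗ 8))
((7 ⊗ 4) ⊗ (10 ⊗ 8)) = 29

Expand innermost to outermost. Recall ⊕ takes the minimum of its arguments and ⊗ takes their sum. Working out the expression ((7 ⊗ 4) ⊗ (10 ⊗ 8)) gives 29.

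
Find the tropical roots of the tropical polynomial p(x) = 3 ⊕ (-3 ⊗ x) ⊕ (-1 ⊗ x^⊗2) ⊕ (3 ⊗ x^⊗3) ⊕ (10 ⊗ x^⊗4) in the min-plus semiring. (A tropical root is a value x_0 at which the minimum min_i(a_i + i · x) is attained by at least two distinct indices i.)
Roots: {-7, -4, -2, 6}

Each tropical root is a break point of the lower envelope of the lines y = a_i + i · x (there are 5 lines, with slopes 0, 1, ..., 4). Only the lines that attain the minimum somewhere contribute to roots; other lines are dominated. Here the surviving (envelope) indices are i = 4, i = 3, i = 2, i = 1, i = 0.
Intersections between consecutive envelope lines give the roots: for adjacent envelope indices i < j the intersection is x = (a_i − a_j) / (j − i). Reading off the sorted break points: {-7, -4, -2, 6}.
Verification: at each break x_0, at least two indices attain the minimum of min_i(a_i + i · x_0).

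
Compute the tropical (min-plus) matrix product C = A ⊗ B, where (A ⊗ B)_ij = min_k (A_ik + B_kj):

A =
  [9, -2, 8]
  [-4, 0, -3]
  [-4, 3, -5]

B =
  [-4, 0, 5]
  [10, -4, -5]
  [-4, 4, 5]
A ⊗ B =
  [4, -6, -7]
  [-8, -4, -5]
  [-9, -4, -2]

Apply the min-plus product entry-by-entry:
  C[0][0] = min over k of (A[0][0] + B[0][0] = 9 + -4 = 5, A[0][1] + B[1][0] = -2 + 10 = 8, A[0][2] + B[2][0] = 8 + -4 = 4) = 4 (attained at k = 2)
  C[0][1] = min over k of (A[0][0] + B[0][1] = 9 + 0 = 9, A[0][1] + B[1][1] = -2 + -4 = -6, A[0][2] + B[2][1] = 8 + 4 = 12) = -6 (attained at k = 1)
  C[0][2] = min over k of (A[0][0] + B[0][2] = 9 + 5 = 14, A[0][1] + B[1][2] = -2 + -5 = -7, A[0][2] + B[2][2] = 8 + 5 = 13) = -7 (attained at k = 1)
  C[1][0] = min over k of (A[1][0] + B[0][0] = -4 + -4 = -8, A[1][1] + B[1][0] = 0 + 10 = 10, A[1][2] + B[2][0] = -3 + -4 = -7) = -8 (attained at k = 0)
  C[1][1] = min over k of (A[1][0] + B[0][1] = -4 + 0 = -4, A[1][1] + B[1][1] = 0 + -4 = -4, A[1][2] + B[2][1] = -3 + 4 = 1) = -4 (attained at k = 0)
  C[1][2] = min over k of (A[1][0] + B[0][2] = -4 + 5 = 1, A[1][1] + B[1][2] = 0 + -5 = -5, A[1][2] + B[2][2] = -3 + 5 = 2) = -5 (attained at k = 1)
  C[2][0] = min over k of (A[2][0] + B[0][0] = -4 + -4 = -8, A[2][1] + B[1][0] = 3 + 10 = 13, A[2][2] + B[2][0] = -5 + -4 = -9) = -9 (attained at k = 2)
  C[2][1] = min over k of (A[2][0] + B[0][1] = -4 + 0 = -4, A[2][1] + B[1][1] = 3 + -4 = -1, A[2][2] + B[2][1] = -5 + 4 = -1) = -4 (attained at k = 0)
  C[2][2] = min over k of (A[2][0] + B[0][2] = -4 + 5 = 1, A[2][1] + B[1][2] = 3 + -5 = -2, A[2][2] + B[2][2] = -5 + 5 = 0) = -2 (attained at k = 1)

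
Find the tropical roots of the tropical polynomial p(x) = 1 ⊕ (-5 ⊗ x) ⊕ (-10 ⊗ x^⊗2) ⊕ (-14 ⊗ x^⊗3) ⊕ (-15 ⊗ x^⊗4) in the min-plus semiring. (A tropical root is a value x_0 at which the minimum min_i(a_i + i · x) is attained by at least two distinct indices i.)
Roots: {1, 4, 5, 6}

Each tropical root is a break point of the lower envelope of the lines y = a_i + i · x (there are 5 lines, with slopes 0, 1, ..., 4). Only the lines that attain the minimum somewhere contribute to roots; other lines are dominated. Here the surviving (envelope) indices are i = 4, i = 3, i = 2, i = 1, i = 0.
Intersections between consecutive envelope lines give the roots: for adjacent envelope indices i < j the intersection is x = (a_i − a_j) / (j − i). Reading off the sorted break points: {1, 4, 5, 6}.
Verification: at each break x_0, at least two indices attain the minimum of min_i(a_i + i · x_0).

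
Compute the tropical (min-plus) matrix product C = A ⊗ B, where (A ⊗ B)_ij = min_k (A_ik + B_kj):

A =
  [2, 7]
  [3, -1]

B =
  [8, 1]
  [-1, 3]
A ⊗ B =
  [6, 3]
  [-2, 2]

Apply the min-plus product entry-by-entry:
  C[0][0] = min over k of (A[0][0] + B[0][0] = 2 + 8 = 10, A[0][1] + B[1][0] = 7 + -1 = 6) = 6 (attained at k = 1)
  C[0][1] = min over k of (A[0][0] + B[0][1] = 2 + 1 = 3, A[0][1] + B[1][1] = 7 + 3 = 10) = 3 (attained at k = 0)
  C[1][0] = min over k of (A[1][0] + B[0][0] = 3 + 8 = 11, A[1][1] + B[1][0] = -1 + -1 = -2) = -2 (attained at k = 1)
  C[1][1] = min over k of (A[1][0] + B[0][1] = 3 + 1 = 4, A[1][1] + B[1][1] = -1 + 3 = 2) = 2 (attained at k = 1)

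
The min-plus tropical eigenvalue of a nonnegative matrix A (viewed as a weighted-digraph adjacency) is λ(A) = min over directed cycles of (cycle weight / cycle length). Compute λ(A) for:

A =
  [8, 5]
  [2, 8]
λ(A) = 7/2

Enumerate directed cycles and compute their means (weight / length). Sample:
  cycle 0 → 0: weight = 8, length = 1, mean = 8/1 ≈ 8.000
  cycle 1 → 1: weight = 8, length = 1, mean = 8/1 ≈ 8.000
  cycle 0 → 1 → 0: weight = 7, length = 2, mean = 7/2 ≈ 3.500
  cycle 1 → 0 → 1: weight = 7, length = 2, mean = 7/2 ≈ 3.500
Minimum mean = 3.500, attained e.g. along the cycle 0 → 1 → 0 with weight 7 and length 2. So λ(A) = 7/2 = 7/2.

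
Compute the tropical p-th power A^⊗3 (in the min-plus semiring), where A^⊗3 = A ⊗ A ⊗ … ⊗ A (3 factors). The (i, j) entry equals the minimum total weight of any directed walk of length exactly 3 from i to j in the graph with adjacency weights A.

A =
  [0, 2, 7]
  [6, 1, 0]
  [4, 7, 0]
A^⊗3 =
  [0, 2, 2]
  [4, 3, 0]
  [4, 6, 0]

Each entry (A^⊗3)_ij equals the minimum over all length-3 walks i = v_0 → v_1 → … → v_3 = j of Σ_t A[v_t][v_{t+1}]. For example, for (i, j) = (0, 2) we minimise over 9 possible intermediate vertex sequences; the minimum is 2, attained along the walk 0 → 0 → 1 → 2.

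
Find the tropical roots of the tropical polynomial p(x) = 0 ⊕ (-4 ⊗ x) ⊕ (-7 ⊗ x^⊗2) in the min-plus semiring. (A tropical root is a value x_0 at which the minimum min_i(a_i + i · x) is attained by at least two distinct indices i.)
Roots: {3, 4}

Each tropical root is a break point of the lower envelope of the lines y = a_i + i · x (there are 3 lines, with slopes 0, 1, ..., 2). Only the lines that attain the minimum somewhere contribute to roots; other lines are dominated. Here the surviving (envelope) indices are i = 2, i = 1, i = 0.
Intersections between consecutive envelope lines give the roots: for adjacent envelope indices i < j the intersection is x = (a_i − a_j) / (j − i). Reading off the sorted break points: {3, 4}.
Verification: at each break x_0, at least two indices attain the minimum of min_i(a_i + i · x_0).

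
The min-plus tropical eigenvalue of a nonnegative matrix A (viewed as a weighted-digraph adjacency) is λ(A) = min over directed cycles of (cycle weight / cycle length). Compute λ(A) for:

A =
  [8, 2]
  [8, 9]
λ(A) = 5

Enumerate directed cycles and compute their means (weight / length). Sample:
  cycle 0 → 0: weight = 8, length = 1, mean = 8/1 ≈ 8.000
  cycle 1 → 1: weight = 9, length = 1, mean = 9/1 ≈ 9.000
  cycle 0 → 1 → 0: weight = 10, length = 2, mean = 10/2 ≈ 5.000
  cycle 1 → 0 → 1: weight = 10, length = 2, mean = 10/2 ≈ 5.000
Minimum mean = 5.000, attained e.g. along the cycle 0 → 1 → 0 with weight 10 and length 2. So λ(A) = 10/2 = 5.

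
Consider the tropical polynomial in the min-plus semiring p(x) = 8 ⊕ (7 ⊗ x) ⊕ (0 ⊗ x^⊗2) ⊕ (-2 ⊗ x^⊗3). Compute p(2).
p(2) = 4

A tropical monomial a ⊗ x^⊗i evaluates to a + i · x. Evaluating each term at x = 2:
  Term 0 contributes 8 + 0 · 2 = 8
  Term 1 contributes 7 + 1 · 2 = 9
  Term 2 contributes 0 + 2 · 2 = 4
  Term 3 contributes -2 + 3 · 2 = 4
p(2) = ⊕ of these = min[8, 9, 4, 4] = 4.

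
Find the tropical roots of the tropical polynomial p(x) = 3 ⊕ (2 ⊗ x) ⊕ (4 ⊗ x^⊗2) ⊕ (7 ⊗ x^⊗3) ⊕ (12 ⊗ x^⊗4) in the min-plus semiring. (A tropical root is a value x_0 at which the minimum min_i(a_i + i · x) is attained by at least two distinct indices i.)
Roots: {-5, -3, -2, 1}

Each tropical root is a break point of the lower envelope of the lines y = a_i + i · x (there are 5 lines, with slopes 0, 1, ..., 4). Only the lines that attain the minimum somewhere contribute to roots; other lines are dominated. Here the surviving (envelope) indices are i = 4, i = 3, i = 2, i = 1, i = 0.
Intersections between consecutive envelope lines give the roots: for adjacent envelope indices i < j the intersection is x = (a_i − a_j) / (j − i). Reading off the sorted break points: {-5, -3, -2, 1}.
Verification: at each break x_0, at least two indices attain the minimum of min_i(a_i + i · x_0).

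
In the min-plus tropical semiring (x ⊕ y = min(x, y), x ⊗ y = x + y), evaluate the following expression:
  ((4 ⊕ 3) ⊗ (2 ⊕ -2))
((4 ⊕ 3) ⊗ (2 ⊕ -2)) = 1

Expand innermost to outermost. Recall ⊕ takes the minimum of its arguments and ⊗ takes their sum. Working out the expression ((4 ⊕ 3) ⊗ (2 ⊕ -2)) gives 1.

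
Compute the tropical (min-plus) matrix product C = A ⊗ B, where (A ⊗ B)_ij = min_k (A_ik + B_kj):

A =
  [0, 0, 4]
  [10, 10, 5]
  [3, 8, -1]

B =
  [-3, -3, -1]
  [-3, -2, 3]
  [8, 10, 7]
A ⊗ B =
  [-3, -3, -1]
  [7, 7, 9]
  [0, 0, 2]

Apply the min-plus product entry-by-entry:
  C[0][0] = min over k of (A[0][0] + B[0][0] = 0 + -3 = -3, A[0][1] + B[1][0] = 0 + -3 = -3, A[0][2] + B[2][0] = 4 + 8 = 12) = -3 (attained at k = 0)
  C[0][1] = min over k of (A[0][0] + B[0][1] = 0 + -3 = -3, A[0][1] + B[1][1] = 0 + -2 = -2, A[0][2] + B[2][1] = 4 + 10 = 14) = -3 (attained at k = 0)
  C[0][2] = min over k of (A[0][0] + B[0][2] = 0 + -1 = -1, A[0][1] + B[1][2] = 0 + 3 = 3, A[0][2] + B[2][2] = 4 + 7 = 11) = -1 (attained at k = 0)
  C[1][0] = min over k of (A[1][0] + B[0][0] = 10 + -3 = 7, A[1][1] + B[1][0] = 10 + -3 = 7, A[1][2] + B[2][0] = 5 + 8 = 13) = 7 (attained at k = 0)
  C[1][1] = min over k of (A[1][0] + B[0][1] = 10 + -3 = 7, A[1][1] + B[1][1] = 10 + -2 = 8, A[1][2] + B[2][1] = 5 + 10 = 15) = 7 (attained at k = 0)
  C[1][2] = min over k of (A[1][0] + B[0][2] = 10 + -1 = 9, A[1][1] + B[1][2] = 10 + 3 = 13, A[1][2] + B[2][2] = 5 + 7 = 12) = 9 (attained at k = 0)
  C[2][0] = min over k of (A[2][0] + B[0][0] = 3 + -3 = 0, A[2][1] + B[1][0] = 8 + -3 = 5, A[2][2] + B[2][0] = -1 + 8 = 7) = 0 (attained at k = 0)
  C[2][1] = min over k of (A[2][0] + B[0][1] = 3 + -3 = 0, A[2][1] + B[1][1] = 8 + -2 = 6, A[2][2] + B[2][1] = -1 + 10 = 9) = 0 (attained at k = 0)
  C[2][2] = min over k of (A[2][0] + B[0][2] = 3 + -1 = 2, A[2][1] + B[1][2] = 8 + 3 = 11, A[2][2] + B[2][2] = -1 + 7 = 6) = 2 (attained at k = 0)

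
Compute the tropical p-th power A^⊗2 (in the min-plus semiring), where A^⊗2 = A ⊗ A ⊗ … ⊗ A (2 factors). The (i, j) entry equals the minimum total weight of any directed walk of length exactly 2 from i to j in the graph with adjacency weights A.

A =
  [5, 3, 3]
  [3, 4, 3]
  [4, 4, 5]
A^⊗2 =
  [6, 7, 6]
  [7, 6, 6]
  [7, 7, 7]

Each entry (A^⊗2)_ij equals the minimum over all length-2 walks i = v_0 → v_1 → … → v_2 = j of Σ_t A[v_t][v_{t+1}]. For example, for (i, j) = (0, 2) we minimise over 3 possible intermediate vertex sequences; the minimum is 6, attained along the walk 0 → 1 → 2.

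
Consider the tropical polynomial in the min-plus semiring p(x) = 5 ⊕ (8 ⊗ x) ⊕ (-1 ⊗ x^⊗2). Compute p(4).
p(4) = 5

A tropical monomial a ⊗ x^⊗i evaluates to a + i · x. Evaluating each term at x = 4:
  Term 0 contributes 5 + 0 · 4 = 5
  Term 1 contributes 8 + 1 · 4 = 12
  Term 2 contributes -1 + 2 · 4 = 7
p(4) = ⊕ of these = min[5, 12, 7] = 5.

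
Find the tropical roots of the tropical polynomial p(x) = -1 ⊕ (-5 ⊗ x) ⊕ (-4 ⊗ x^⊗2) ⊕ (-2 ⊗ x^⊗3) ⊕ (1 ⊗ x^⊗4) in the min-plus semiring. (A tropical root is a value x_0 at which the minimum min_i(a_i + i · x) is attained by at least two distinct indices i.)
Roots: {-3, -2, -1, 4}

Each tropical root is a break point of the lower envelope of the lines y = a_i + i · x (there are 5 lines, with slopes 0, 1, ..., 4). Only the lines that attain the minimum somewhere contribute to roots; other lines are dominated. Here the surviving (envelope) indices are i = 4, i = 3, i = 2, i = 1, i = 0.
Intersections between consecutive envelope lines give the roots: for adjacent envelope indices i < j the intersection is x = (a_i − a_j) / (j − i). Reading off the sorted break points: {-3, -2, -1, 4}.
Verification: at each break x_0, at least two indices attain the minimum of min_i(a_i + i · x_0).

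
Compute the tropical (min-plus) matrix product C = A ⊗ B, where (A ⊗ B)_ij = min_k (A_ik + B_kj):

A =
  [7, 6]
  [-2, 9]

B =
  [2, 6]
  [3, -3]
A ⊗ B =
  [9, 3]
  [0, 4]

Apply the min-plus product entry-by-entry:
  C[0][0] = min over k of (A[0][0] + B[0][0] = 7 + 2 = 9, A[0][1] + B[1][0] = 6 + 3 = 9) = 9 (attained at k = 0)
  C[0][1] = min over k of (A[0][0] + B[0][1] = 7 + 6 = 13, A[0][1] + B[1][1] = 6 + -3 = 3) = 3 (attained at k = 1)
  C[1][0] = min over k of (A[1][0] + B[0][0] = -2 + 2 = 0, A[1][1] + B[1][0] = 9 + 3 = 12) = 0 (attained at k = 0)
  C[1][1] = min over k of (A[1][0] + B[0][1] = -2 + 6 = 4, A[1][1] + B[1][1] = 9 + -3 = 6) = 4 (attained at k = 0)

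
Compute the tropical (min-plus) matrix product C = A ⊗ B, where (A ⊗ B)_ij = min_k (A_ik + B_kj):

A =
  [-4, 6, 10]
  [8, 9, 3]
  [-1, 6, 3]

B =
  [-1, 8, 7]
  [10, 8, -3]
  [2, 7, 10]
A ⊗ B =
  [-5, 4, 3]
  [5, 10, 6]
  [-2, 7, 3]

Apply the min-plus product entry-by-entry:
  C[0][0] = min over k of (A[0][0] + B[0][0] = -4 + -1 = -5, A[0][1] + B[1][0] = 6 + 10 = 16, A[0][2] + B[2][0] = 10 + 2 = 12) = -5 (attained at k = 0)
  C[0][1] = min over k of (A[0][0] + B[0][1] = -4 + 8 = 4, A[0][1] + B[1][1] = 6 + 8 = 14, A[0][2] + B[2][1] = 10 + 7 = 17) = 4 (attained at k = 0)
  C[0][2] = min over k of (A[0][0] + B[0][2] = -4 + 7 = 3, A[0][1] + B[1][2] = 6 + -3 = 3, A[0][2] + B[2][2] = 10 + 10 = 20) = 3 (attained at k = 0)
  C[1][0] = min over k of (A[1][0] + B[0][0] = 8 + -1 = 7, A[1][1] + B[1][0] = 9 + 10 = 19, A[1][2] + B[2][0] = 3 + 2 = 5) = 5 (attained at k = 2)
  C[1][1] = min over k of (A[1][0] + B[0][1] = 8 + 8 = 16, A[1][1] + B[1][1] = 9 + 8 = 17, A[1][2] + B[2][1] = 3 + 7 = 10) = 10 (attained at k = 2)
  C[1][2] = min over k of (A[1][0] + B[0][2] = 8 + 7 = 15, A[1][1] + B[1][2] = 9 + -3 = 6, A[1][2] + B[2][2] = 3 + 10 = 13) = 6 (attained at k = 1)
  C[2][0] = min over k of (A[2][0] + B[0][0] = -1 + -1 = -2, A[2][1] + B[1][0] = 6 + 10 = 16, A[2][2] + B[2][0] = 3 + 2 = 5) = -2 (attained at k = 0)
  C[2][1] = min over k of (A[2][0] + B[0][1] = -1 + 8 = 7, A[2][1] + B[1][1] = 6 + 8 = 14, A[2][2] + B[2][1] = 3 + 7 = 10) = 7 (attained at k = 0)
  C[2][2] = min over k of (A[2][0] + B[0][2] = -1 + 7 = 6, A[2][1] + B[1][2] = 6 + -3 = 3, A[2][2] + B[2][2] = 3 + 10 = 13) = 3 (attained at k = 1)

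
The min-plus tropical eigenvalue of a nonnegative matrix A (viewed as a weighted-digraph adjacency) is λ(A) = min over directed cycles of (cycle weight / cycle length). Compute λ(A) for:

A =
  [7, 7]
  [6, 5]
λ(A) = 5

Enumerate directed cycles and compute their means (weight / length). Sample:
  cycle 0 → 0: weight = 7, length = 1, mean = 7/1 ≈ 7.000
  cycle 1 → 1: weight = 5, length = 1, mean = 5/1 ≈ 5.000
  cycle 0 → 1 → 0: weight = 13, length = 2, mean = 13/2 ≈ 6.500
  cycle 1 → 0 → 1: weight = 13, length = 2, mean = 13/2 ≈ 6.500
Minimum mean = 5.000, attained e.g. along the cycle 1 → 1 with weight 5 and length 1. So λ(A) = 5/1 = 5.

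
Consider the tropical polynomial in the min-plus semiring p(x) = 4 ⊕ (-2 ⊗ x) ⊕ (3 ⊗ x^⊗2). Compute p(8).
p(8) = 4

A tropical monomial a ⊗ x^⊗i evaluates to a + i · x. Evaluating each term at x = 8:
  Term 0 contributes 4 + 0 · 8 = 4
  Term 1 contributes -2 + 1 · 8 = 6
  Term 2 contributes 3 + 2 · 8 = 19
p(8) = ⊕ of these = min[4, 6, 19] = 4.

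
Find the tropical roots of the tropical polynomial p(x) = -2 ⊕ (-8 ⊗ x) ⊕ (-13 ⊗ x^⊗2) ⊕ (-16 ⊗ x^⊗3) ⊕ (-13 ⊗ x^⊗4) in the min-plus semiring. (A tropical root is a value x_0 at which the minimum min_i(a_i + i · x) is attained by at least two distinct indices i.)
Roots: {-3, 3, 5, 6}

Each tropical root is a break point of the lower envelope of the lines y = a_i + i · x (there are 5 lines, with slopes 0, 1, ..., 4). Only the lines that attain the minimum somewhere contribute to roots; other lines are dominated. Here the surviving (envelope) indices are i = 4, i = 3, i = 2, i = 1, i = 0.
Intersections between consecutive envelope lines give the roots: for adjacent envelope indices i < j the intersection is x = (a_i − a_j) / (j − i). Reading off the sorted break points: {-3, 3, 5, 6}.
Verification: at each break x_0, at least two indices attain the minimum of min_i(a_i + i · x_0).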